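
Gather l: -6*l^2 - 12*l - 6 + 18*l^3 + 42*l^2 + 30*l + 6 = 18*l^3 + 36*l^2 + 18*l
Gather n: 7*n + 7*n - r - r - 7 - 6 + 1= 14*n - 2*r - 12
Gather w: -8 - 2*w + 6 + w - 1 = -w - 3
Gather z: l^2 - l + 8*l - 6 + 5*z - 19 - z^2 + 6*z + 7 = l^2 + 7*l - z^2 + 11*z - 18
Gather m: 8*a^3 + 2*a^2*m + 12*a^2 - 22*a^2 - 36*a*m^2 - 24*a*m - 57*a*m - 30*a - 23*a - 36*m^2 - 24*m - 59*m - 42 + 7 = 8*a^3 - 10*a^2 - 53*a + m^2*(-36*a - 36) + m*(2*a^2 - 81*a - 83) - 35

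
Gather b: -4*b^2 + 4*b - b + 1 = -4*b^2 + 3*b + 1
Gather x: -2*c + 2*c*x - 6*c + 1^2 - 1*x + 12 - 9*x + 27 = -8*c + x*(2*c - 10) + 40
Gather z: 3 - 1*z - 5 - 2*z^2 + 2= -2*z^2 - z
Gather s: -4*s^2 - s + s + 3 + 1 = 4 - 4*s^2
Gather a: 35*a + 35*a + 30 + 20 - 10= 70*a + 40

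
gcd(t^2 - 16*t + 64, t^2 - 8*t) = t - 8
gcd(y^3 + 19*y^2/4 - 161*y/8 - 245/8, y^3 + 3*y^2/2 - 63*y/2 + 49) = y^2 + 7*y/2 - 49/2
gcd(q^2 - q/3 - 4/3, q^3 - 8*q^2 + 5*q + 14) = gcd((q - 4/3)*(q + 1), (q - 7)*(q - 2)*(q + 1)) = q + 1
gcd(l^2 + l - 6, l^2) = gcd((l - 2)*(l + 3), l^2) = 1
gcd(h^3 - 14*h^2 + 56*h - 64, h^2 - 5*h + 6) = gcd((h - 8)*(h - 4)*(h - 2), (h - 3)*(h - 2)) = h - 2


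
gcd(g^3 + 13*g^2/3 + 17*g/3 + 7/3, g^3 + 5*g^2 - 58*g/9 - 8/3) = 1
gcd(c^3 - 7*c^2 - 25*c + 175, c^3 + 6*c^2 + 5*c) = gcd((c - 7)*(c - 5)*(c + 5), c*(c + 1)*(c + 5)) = c + 5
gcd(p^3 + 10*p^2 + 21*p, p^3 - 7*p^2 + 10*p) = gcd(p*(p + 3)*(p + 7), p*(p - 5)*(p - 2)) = p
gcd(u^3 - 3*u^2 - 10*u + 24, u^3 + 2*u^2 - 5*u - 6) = u^2 + u - 6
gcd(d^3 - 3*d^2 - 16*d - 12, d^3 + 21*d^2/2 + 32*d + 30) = d + 2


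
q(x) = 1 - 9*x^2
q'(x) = -18*x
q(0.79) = -4.62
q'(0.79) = -14.22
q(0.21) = 0.60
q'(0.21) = -3.78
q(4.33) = -167.74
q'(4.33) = -77.94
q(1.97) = -33.93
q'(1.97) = -35.46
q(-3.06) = -83.27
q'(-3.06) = 55.08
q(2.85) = -72.10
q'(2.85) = -51.30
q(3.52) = -110.51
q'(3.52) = -63.36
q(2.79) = -69.06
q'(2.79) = -50.22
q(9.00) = -728.00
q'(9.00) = -162.00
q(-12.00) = -1295.00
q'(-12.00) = 216.00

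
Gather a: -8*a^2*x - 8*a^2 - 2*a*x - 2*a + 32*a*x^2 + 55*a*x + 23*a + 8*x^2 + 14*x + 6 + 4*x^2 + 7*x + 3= a^2*(-8*x - 8) + a*(32*x^2 + 53*x + 21) + 12*x^2 + 21*x + 9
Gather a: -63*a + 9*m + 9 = -63*a + 9*m + 9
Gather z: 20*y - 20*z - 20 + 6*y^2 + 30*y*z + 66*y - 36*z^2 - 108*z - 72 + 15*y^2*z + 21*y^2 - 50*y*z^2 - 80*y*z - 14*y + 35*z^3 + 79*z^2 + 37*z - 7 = 27*y^2 + 72*y + 35*z^3 + z^2*(43 - 50*y) + z*(15*y^2 - 50*y - 91) - 99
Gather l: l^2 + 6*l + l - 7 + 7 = l^2 + 7*l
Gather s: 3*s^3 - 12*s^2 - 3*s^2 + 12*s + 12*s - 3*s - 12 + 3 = 3*s^3 - 15*s^2 + 21*s - 9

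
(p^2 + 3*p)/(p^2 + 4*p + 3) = p/(p + 1)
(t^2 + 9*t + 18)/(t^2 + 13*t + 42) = (t + 3)/(t + 7)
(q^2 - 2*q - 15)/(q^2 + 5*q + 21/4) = 4*(q^2 - 2*q - 15)/(4*q^2 + 20*q + 21)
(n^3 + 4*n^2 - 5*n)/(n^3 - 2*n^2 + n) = (n + 5)/(n - 1)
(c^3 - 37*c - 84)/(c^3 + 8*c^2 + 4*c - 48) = (c^2 - 4*c - 21)/(c^2 + 4*c - 12)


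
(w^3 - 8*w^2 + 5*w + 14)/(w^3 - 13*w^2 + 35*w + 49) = (w - 2)/(w - 7)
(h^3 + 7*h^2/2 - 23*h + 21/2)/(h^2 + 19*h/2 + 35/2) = (2*h^2 - 7*h + 3)/(2*h + 5)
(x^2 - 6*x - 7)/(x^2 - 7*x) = (x + 1)/x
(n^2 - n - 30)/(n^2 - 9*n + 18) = (n + 5)/(n - 3)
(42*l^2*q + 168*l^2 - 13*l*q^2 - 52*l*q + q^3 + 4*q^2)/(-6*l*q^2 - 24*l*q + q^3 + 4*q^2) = (-7*l + q)/q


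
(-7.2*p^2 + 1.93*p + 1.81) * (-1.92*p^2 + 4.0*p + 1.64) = 13.824*p^4 - 32.5056*p^3 - 7.5632*p^2 + 10.4052*p + 2.9684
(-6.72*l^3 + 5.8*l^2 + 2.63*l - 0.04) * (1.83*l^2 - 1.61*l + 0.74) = -12.2976*l^5 + 21.4332*l^4 - 9.4979*l^3 - 0.0155000000000003*l^2 + 2.0106*l - 0.0296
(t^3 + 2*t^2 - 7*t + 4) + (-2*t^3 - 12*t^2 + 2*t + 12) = -t^3 - 10*t^2 - 5*t + 16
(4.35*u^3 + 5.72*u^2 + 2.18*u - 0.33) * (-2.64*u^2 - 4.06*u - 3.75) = -11.484*u^5 - 32.7618*u^4 - 45.2909*u^3 - 29.4296*u^2 - 6.8352*u + 1.2375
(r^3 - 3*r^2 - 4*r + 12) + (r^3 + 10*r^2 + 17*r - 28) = 2*r^3 + 7*r^2 + 13*r - 16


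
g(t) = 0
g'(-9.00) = 0.00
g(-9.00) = 0.00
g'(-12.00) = 0.00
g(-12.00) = 0.00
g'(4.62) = 0.00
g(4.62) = 0.00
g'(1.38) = 0.00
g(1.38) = 0.00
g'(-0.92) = 0.00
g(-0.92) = 0.00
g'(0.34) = 0.00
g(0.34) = 0.00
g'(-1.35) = 0.00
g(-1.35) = 0.00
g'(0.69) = 0.00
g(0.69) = 0.00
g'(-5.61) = 0.00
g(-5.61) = 0.00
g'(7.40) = 0.00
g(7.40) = 0.00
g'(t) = 0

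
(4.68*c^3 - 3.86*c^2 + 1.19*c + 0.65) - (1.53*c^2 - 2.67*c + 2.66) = 4.68*c^3 - 5.39*c^2 + 3.86*c - 2.01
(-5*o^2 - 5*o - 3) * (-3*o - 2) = 15*o^3 + 25*o^2 + 19*o + 6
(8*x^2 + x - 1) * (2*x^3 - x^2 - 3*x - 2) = 16*x^5 - 6*x^4 - 27*x^3 - 18*x^2 + x + 2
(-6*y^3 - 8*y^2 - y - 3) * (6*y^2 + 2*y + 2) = -36*y^5 - 60*y^4 - 34*y^3 - 36*y^2 - 8*y - 6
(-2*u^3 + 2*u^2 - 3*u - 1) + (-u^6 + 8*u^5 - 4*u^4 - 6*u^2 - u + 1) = -u^6 + 8*u^5 - 4*u^4 - 2*u^3 - 4*u^2 - 4*u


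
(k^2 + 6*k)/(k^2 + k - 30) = k/(k - 5)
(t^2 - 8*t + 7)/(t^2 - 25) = (t^2 - 8*t + 7)/(t^2 - 25)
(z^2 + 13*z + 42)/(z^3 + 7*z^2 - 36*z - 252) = 1/(z - 6)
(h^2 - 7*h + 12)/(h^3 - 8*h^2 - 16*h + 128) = (h - 3)/(h^2 - 4*h - 32)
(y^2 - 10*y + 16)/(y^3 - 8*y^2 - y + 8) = (y - 2)/(y^2 - 1)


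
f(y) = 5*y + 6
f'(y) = 5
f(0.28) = 7.40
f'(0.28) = 5.00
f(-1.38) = -0.90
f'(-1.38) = 5.00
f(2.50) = 18.50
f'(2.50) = 5.00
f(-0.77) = 2.15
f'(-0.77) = 5.00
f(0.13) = 6.65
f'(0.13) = 5.00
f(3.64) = 24.20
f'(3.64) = 5.00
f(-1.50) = -1.50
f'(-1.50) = 5.00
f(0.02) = 6.10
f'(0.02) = 5.00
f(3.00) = 21.00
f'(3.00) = 5.00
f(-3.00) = -9.00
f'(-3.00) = 5.00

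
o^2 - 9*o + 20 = (o - 5)*(o - 4)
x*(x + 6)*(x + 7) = x^3 + 13*x^2 + 42*x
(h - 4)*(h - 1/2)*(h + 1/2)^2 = h^4 - 7*h^3/2 - 9*h^2/4 + 7*h/8 + 1/2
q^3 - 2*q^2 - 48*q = q*(q - 8)*(q + 6)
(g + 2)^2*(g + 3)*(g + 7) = g^4 + 14*g^3 + 65*g^2 + 124*g + 84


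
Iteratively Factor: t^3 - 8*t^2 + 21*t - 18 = (t - 3)*(t^2 - 5*t + 6) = (t - 3)*(t - 2)*(t - 3)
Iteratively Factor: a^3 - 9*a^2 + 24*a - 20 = (a - 5)*(a^2 - 4*a + 4) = (a - 5)*(a - 2)*(a - 2)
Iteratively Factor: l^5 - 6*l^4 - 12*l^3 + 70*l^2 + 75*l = (l + 3)*(l^4 - 9*l^3 + 15*l^2 + 25*l) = (l + 1)*(l + 3)*(l^3 - 10*l^2 + 25*l) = (l - 5)*(l + 1)*(l + 3)*(l^2 - 5*l) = l*(l - 5)*(l + 1)*(l + 3)*(l - 5)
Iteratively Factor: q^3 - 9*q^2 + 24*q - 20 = (q - 2)*(q^2 - 7*q + 10) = (q - 5)*(q - 2)*(q - 2)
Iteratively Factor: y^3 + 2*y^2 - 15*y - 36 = (y - 4)*(y^2 + 6*y + 9) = (y - 4)*(y + 3)*(y + 3)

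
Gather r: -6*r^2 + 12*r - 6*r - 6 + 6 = -6*r^2 + 6*r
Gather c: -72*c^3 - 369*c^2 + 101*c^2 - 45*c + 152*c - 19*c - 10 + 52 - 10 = -72*c^3 - 268*c^2 + 88*c + 32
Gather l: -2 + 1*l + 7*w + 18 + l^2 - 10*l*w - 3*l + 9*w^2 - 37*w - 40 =l^2 + l*(-10*w - 2) + 9*w^2 - 30*w - 24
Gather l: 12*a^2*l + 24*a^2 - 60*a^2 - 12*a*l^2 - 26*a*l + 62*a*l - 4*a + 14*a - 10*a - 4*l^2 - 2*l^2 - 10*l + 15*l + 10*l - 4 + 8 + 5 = -36*a^2 + l^2*(-12*a - 6) + l*(12*a^2 + 36*a + 15) + 9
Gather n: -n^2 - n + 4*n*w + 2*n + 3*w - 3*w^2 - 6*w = -n^2 + n*(4*w + 1) - 3*w^2 - 3*w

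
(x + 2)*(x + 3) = x^2 + 5*x + 6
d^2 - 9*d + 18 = (d - 6)*(d - 3)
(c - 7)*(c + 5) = c^2 - 2*c - 35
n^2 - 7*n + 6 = (n - 6)*(n - 1)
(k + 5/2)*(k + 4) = k^2 + 13*k/2 + 10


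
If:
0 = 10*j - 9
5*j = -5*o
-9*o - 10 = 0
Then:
No Solution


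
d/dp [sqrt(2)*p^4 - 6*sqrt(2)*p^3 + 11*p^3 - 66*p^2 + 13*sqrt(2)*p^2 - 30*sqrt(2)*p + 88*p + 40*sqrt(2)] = 4*sqrt(2)*p^3 - 18*sqrt(2)*p^2 + 33*p^2 - 132*p + 26*sqrt(2)*p - 30*sqrt(2) + 88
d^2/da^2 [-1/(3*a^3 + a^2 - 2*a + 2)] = 2*((9*a + 1)*(3*a^3 + a^2 - 2*a + 2) - (9*a^2 + 2*a - 2)^2)/(3*a^3 + a^2 - 2*a + 2)^3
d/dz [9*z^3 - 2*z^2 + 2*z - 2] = 27*z^2 - 4*z + 2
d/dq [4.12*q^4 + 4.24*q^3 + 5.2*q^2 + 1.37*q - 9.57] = 16.48*q^3 + 12.72*q^2 + 10.4*q + 1.37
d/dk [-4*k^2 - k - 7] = -8*k - 1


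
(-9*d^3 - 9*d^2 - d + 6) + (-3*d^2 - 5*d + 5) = -9*d^3 - 12*d^2 - 6*d + 11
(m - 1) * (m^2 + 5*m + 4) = m^3 + 4*m^2 - m - 4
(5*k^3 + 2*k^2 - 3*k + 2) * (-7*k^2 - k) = -35*k^5 - 19*k^4 + 19*k^3 - 11*k^2 - 2*k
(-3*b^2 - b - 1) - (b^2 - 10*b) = -4*b^2 + 9*b - 1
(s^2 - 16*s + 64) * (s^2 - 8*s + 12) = s^4 - 24*s^3 + 204*s^2 - 704*s + 768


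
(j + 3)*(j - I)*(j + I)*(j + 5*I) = j^4 + 3*j^3 + 5*I*j^3 + j^2 + 15*I*j^2 + 3*j + 5*I*j + 15*I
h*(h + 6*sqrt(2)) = h^2 + 6*sqrt(2)*h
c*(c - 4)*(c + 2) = c^3 - 2*c^2 - 8*c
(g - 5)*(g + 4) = g^2 - g - 20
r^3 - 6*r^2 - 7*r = r*(r - 7)*(r + 1)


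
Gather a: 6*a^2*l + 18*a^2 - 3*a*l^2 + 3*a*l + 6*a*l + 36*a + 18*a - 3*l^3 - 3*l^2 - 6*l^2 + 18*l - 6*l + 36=a^2*(6*l + 18) + a*(-3*l^2 + 9*l + 54) - 3*l^3 - 9*l^2 + 12*l + 36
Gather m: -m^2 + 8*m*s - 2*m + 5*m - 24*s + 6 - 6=-m^2 + m*(8*s + 3) - 24*s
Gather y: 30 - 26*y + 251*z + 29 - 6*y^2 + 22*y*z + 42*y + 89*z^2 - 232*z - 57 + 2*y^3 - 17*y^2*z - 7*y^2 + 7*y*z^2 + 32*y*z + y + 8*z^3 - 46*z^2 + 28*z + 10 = 2*y^3 + y^2*(-17*z - 13) + y*(7*z^2 + 54*z + 17) + 8*z^3 + 43*z^2 + 47*z + 12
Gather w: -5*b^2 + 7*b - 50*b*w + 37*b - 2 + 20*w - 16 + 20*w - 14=-5*b^2 + 44*b + w*(40 - 50*b) - 32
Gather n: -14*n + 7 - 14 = -14*n - 7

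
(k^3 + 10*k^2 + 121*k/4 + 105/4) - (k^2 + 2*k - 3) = k^3 + 9*k^2 + 113*k/4 + 117/4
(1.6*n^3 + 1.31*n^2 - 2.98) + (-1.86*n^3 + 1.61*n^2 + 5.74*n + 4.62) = -0.26*n^3 + 2.92*n^2 + 5.74*n + 1.64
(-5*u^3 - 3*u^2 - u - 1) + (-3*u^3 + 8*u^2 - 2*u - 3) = -8*u^3 + 5*u^2 - 3*u - 4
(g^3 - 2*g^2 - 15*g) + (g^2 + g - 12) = g^3 - g^2 - 14*g - 12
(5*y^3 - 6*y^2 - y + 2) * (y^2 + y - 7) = 5*y^5 - y^4 - 42*y^3 + 43*y^2 + 9*y - 14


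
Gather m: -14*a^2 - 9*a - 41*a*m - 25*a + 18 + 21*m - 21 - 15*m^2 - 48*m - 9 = -14*a^2 - 34*a - 15*m^2 + m*(-41*a - 27) - 12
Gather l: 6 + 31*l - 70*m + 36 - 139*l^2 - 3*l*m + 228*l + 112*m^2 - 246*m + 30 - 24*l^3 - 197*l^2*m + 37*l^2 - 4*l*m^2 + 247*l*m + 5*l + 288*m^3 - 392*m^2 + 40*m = -24*l^3 + l^2*(-197*m - 102) + l*(-4*m^2 + 244*m + 264) + 288*m^3 - 280*m^2 - 276*m + 72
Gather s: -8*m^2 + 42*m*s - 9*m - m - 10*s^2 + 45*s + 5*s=-8*m^2 - 10*m - 10*s^2 + s*(42*m + 50)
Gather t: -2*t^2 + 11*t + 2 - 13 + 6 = -2*t^2 + 11*t - 5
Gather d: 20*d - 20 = 20*d - 20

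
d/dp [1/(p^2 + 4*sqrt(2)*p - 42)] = 2*(-p - 2*sqrt(2))/(p^2 + 4*sqrt(2)*p - 42)^2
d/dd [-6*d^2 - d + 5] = -12*d - 1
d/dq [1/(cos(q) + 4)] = sin(q)/(cos(q) + 4)^2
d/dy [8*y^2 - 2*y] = 16*y - 2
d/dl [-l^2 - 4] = -2*l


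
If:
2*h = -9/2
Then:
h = -9/4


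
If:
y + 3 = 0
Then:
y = -3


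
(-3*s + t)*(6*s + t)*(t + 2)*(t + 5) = -18*s^2*t^2 - 126*s^2*t - 180*s^2 + 3*s*t^3 + 21*s*t^2 + 30*s*t + t^4 + 7*t^3 + 10*t^2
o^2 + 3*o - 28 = (o - 4)*(o + 7)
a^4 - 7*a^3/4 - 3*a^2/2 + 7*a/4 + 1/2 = (a - 2)*(a - 1)*(a + 1/4)*(a + 1)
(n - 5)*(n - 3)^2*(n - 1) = n^4 - 12*n^3 + 50*n^2 - 84*n + 45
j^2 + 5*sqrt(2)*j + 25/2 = (j + 5*sqrt(2)/2)^2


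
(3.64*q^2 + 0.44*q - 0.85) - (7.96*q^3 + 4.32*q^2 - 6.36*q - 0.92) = -7.96*q^3 - 0.68*q^2 + 6.8*q + 0.0700000000000001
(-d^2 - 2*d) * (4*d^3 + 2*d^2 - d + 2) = -4*d^5 - 10*d^4 - 3*d^3 - 4*d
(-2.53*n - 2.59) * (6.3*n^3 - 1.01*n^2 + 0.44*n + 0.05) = -15.939*n^4 - 13.7617*n^3 + 1.5027*n^2 - 1.2661*n - 0.1295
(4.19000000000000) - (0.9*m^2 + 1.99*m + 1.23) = -0.9*m^2 - 1.99*m + 2.96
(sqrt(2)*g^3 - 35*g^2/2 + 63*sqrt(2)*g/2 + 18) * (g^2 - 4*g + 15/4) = sqrt(2)*g^5 - 35*g^4/2 - 4*sqrt(2)*g^4 + 141*sqrt(2)*g^3/4 + 70*g^3 - 126*sqrt(2)*g^2 - 381*g^2/8 - 72*g + 945*sqrt(2)*g/8 + 135/2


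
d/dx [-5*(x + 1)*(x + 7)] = -10*x - 40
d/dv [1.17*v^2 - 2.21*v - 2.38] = 2.34*v - 2.21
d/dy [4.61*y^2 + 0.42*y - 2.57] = 9.22*y + 0.42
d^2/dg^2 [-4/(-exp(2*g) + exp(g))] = -(4*(exp(g) - 1)*(4*exp(g) - 1) - 8*(2*exp(g) - 1)^2)*exp(-g)/(exp(g) - 1)^3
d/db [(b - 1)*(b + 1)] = 2*b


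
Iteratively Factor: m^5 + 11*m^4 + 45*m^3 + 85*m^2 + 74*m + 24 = (m + 4)*(m^4 + 7*m^3 + 17*m^2 + 17*m + 6) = (m + 1)*(m + 4)*(m^3 + 6*m^2 + 11*m + 6) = (m + 1)^2*(m + 4)*(m^2 + 5*m + 6) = (m + 1)^2*(m + 3)*(m + 4)*(m + 2)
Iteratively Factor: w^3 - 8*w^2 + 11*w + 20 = (w + 1)*(w^2 - 9*w + 20) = (w - 5)*(w + 1)*(w - 4)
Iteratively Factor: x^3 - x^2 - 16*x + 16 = (x - 4)*(x^2 + 3*x - 4) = (x - 4)*(x + 4)*(x - 1)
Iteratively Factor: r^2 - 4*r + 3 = (r - 1)*(r - 3)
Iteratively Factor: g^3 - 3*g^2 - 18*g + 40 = (g + 4)*(g^2 - 7*g + 10) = (g - 2)*(g + 4)*(g - 5)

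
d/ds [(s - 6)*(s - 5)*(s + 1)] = 3*s^2 - 20*s + 19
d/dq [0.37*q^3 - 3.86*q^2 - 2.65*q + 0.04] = 1.11*q^2 - 7.72*q - 2.65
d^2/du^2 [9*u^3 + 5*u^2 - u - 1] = 54*u + 10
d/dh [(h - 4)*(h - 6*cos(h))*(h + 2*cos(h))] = (4 - h)*(h - 6*cos(h))*(2*sin(h) - 1) + (h - 4)*(h + 2*cos(h))*(6*sin(h) + 1) + (h - 6*cos(h))*(h + 2*cos(h))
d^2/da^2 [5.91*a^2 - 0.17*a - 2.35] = 11.8200000000000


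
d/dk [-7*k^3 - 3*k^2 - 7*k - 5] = -21*k^2 - 6*k - 7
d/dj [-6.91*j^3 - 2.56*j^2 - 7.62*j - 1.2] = -20.73*j^2 - 5.12*j - 7.62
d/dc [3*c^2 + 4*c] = 6*c + 4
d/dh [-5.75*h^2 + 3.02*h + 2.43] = 3.02 - 11.5*h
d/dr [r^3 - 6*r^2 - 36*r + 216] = 3*r^2 - 12*r - 36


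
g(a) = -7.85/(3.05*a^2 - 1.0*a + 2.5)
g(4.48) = -0.13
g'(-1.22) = -0.97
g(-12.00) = -0.02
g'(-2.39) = -0.25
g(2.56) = -0.39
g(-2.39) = -0.35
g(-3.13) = -0.22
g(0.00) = -3.14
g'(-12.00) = -0.00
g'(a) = -7.85*(1.0 - 6.1*a)/(3.05*a^2 - 1.0*a + 2.5)^2 = (47.885*a - 7.85)/(3.05*a^2 - 1.0*a + 2.5)^2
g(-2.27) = -0.38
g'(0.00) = -1.26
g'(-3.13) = -0.13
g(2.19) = -0.53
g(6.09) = -0.07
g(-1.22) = -0.95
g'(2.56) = 0.29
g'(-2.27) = -0.28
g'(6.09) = 0.02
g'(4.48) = 0.06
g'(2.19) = 0.43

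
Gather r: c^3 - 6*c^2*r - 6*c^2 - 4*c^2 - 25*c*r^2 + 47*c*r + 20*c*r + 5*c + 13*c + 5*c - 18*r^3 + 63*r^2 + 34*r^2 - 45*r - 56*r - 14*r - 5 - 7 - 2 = c^3 - 10*c^2 + 23*c - 18*r^3 + r^2*(97 - 25*c) + r*(-6*c^2 + 67*c - 115) - 14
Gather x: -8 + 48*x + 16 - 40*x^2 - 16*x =-40*x^2 + 32*x + 8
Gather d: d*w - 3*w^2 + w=d*w - 3*w^2 + w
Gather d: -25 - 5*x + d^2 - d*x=d^2 - d*x - 5*x - 25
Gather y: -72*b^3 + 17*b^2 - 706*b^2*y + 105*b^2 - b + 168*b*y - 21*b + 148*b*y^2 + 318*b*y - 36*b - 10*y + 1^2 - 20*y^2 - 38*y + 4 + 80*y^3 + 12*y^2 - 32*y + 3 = -72*b^3 + 122*b^2 - 58*b + 80*y^3 + y^2*(148*b - 8) + y*(-706*b^2 + 486*b - 80) + 8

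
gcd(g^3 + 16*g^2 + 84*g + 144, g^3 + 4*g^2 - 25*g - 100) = g + 4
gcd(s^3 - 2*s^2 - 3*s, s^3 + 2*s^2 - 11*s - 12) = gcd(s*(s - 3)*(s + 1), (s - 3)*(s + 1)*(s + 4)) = s^2 - 2*s - 3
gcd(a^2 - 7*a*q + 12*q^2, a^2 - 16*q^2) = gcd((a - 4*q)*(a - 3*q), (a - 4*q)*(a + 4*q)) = -a + 4*q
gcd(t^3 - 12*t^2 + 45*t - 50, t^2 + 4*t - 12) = t - 2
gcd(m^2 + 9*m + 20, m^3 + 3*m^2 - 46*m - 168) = m + 4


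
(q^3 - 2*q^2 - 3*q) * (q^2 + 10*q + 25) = q^5 + 8*q^4 + 2*q^3 - 80*q^2 - 75*q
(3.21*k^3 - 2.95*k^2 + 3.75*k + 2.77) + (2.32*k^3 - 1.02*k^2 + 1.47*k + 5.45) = 5.53*k^3 - 3.97*k^2 + 5.22*k + 8.22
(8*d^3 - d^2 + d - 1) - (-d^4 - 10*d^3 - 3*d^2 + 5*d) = d^4 + 18*d^3 + 2*d^2 - 4*d - 1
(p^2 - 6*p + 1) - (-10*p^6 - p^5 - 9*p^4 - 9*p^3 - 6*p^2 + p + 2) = 10*p^6 + p^5 + 9*p^4 + 9*p^3 + 7*p^2 - 7*p - 1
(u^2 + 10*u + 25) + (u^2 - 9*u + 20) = 2*u^2 + u + 45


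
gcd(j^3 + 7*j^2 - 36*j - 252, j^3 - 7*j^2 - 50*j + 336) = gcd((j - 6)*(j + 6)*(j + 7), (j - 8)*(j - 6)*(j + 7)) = j^2 + j - 42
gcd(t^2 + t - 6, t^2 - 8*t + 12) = t - 2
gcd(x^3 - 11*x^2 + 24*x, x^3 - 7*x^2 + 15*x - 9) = x - 3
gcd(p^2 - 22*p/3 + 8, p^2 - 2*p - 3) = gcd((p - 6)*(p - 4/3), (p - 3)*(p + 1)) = 1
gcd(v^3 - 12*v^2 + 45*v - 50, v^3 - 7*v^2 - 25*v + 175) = v - 5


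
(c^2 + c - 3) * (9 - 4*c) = -4*c^3 + 5*c^2 + 21*c - 27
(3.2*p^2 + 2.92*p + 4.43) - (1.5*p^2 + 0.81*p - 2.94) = 1.7*p^2 + 2.11*p + 7.37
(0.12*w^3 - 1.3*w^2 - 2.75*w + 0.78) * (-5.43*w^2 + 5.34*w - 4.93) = -0.6516*w^5 + 7.6998*w^4 + 7.3989*w^3 - 12.5114*w^2 + 17.7227*w - 3.8454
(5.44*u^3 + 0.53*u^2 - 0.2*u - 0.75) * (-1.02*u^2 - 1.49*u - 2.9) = -5.5488*u^5 - 8.6462*u^4 - 16.3617*u^3 - 0.474*u^2 + 1.6975*u + 2.175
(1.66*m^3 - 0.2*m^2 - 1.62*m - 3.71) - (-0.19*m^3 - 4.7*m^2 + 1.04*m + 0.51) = 1.85*m^3 + 4.5*m^2 - 2.66*m - 4.22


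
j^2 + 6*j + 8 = (j + 2)*(j + 4)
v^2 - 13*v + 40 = (v - 8)*(v - 5)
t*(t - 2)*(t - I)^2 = t^4 - 2*t^3 - 2*I*t^3 - t^2 + 4*I*t^2 + 2*t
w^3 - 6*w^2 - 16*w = w*(w - 8)*(w + 2)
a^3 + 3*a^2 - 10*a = a*(a - 2)*(a + 5)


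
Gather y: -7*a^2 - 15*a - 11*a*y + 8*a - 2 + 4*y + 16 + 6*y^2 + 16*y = -7*a^2 - 7*a + 6*y^2 + y*(20 - 11*a) + 14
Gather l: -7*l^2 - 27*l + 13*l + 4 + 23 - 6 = -7*l^2 - 14*l + 21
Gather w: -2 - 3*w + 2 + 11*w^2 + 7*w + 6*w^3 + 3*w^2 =6*w^3 + 14*w^2 + 4*w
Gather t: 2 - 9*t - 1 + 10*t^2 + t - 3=10*t^2 - 8*t - 2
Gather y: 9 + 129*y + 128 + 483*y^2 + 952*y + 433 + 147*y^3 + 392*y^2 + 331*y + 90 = 147*y^3 + 875*y^2 + 1412*y + 660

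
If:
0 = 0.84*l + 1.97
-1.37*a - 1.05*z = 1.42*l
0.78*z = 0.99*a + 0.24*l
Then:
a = 1.51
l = -2.35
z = 1.20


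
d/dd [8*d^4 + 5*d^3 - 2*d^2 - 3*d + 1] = 32*d^3 + 15*d^2 - 4*d - 3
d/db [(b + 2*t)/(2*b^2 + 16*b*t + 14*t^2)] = (b^2 + 8*b*t + 7*t^2 - 2*(b + 2*t)*(b + 4*t))/(2*(b^2 + 8*b*t + 7*t^2)^2)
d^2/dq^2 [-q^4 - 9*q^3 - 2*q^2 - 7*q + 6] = -12*q^2 - 54*q - 4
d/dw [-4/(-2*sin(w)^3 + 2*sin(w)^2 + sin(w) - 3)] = 16*(-6*sin(w)^2 + 4*sin(w) + 1)*cos(w)/(4*sin(w)^2 - sin(w) + sin(3*w) - 6)^2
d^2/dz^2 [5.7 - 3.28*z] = 0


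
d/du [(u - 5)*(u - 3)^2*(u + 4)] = 4*u^3 - 21*u^2 - 10*u + 111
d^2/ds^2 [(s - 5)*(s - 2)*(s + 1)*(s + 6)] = 12*s^2 - 66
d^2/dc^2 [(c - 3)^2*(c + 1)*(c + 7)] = 12*c^2 + 12*c - 64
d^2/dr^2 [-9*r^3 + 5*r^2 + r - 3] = 10 - 54*r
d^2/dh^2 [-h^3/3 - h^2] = -2*h - 2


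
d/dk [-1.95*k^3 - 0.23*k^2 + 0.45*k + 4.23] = -5.85*k^2 - 0.46*k + 0.45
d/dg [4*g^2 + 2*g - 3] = 8*g + 2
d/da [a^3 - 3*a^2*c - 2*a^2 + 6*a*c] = 3*a^2 - 6*a*c - 4*a + 6*c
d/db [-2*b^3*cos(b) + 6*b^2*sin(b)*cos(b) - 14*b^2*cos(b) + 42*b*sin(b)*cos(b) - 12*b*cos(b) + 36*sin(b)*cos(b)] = 2*b^3*sin(b) + 14*b^2*sin(b) - 6*b^2*cos(b) + 6*b^2*cos(2*b) + 12*b*sin(b) + 6*b*sin(2*b) - 28*b*cos(b) + 42*b*cos(2*b) + 21*sin(2*b) - 12*cos(b) + 36*cos(2*b)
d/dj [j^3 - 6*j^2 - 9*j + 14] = 3*j^2 - 12*j - 9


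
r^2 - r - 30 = (r - 6)*(r + 5)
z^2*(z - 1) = z^3 - z^2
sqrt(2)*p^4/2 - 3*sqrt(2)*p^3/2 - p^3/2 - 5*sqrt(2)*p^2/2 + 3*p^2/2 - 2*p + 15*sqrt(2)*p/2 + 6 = (p - 3)*(p - 2*sqrt(2))*(p + sqrt(2))*(sqrt(2)*p/2 + 1/2)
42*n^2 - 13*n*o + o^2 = (-7*n + o)*(-6*n + o)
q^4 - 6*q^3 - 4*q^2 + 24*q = q*(q - 6)*(q - 2)*(q + 2)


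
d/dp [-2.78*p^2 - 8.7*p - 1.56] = -5.56*p - 8.7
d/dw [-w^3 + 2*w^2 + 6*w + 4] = -3*w^2 + 4*w + 6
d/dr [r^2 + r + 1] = 2*r + 1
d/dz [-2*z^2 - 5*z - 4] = -4*z - 5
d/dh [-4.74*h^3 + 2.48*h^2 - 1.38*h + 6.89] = -14.22*h^2 + 4.96*h - 1.38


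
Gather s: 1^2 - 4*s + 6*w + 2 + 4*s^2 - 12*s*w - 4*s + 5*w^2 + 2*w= 4*s^2 + s*(-12*w - 8) + 5*w^2 + 8*w + 3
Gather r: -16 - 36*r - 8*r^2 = -8*r^2 - 36*r - 16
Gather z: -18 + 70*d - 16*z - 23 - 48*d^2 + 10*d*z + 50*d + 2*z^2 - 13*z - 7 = -48*d^2 + 120*d + 2*z^2 + z*(10*d - 29) - 48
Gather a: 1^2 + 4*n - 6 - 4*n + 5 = 0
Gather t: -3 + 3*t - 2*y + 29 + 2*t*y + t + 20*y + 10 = t*(2*y + 4) + 18*y + 36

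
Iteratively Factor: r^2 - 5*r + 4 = (r - 1)*(r - 4)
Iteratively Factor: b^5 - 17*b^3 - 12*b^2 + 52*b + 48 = (b - 2)*(b^4 + 2*b^3 - 13*b^2 - 38*b - 24) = (b - 2)*(b + 2)*(b^3 - 13*b - 12) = (b - 2)*(b + 2)*(b + 3)*(b^2 - 3*b - 4) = (b - 4)*(b - 2)*(b + 2)*(b + 3)*(b + 1)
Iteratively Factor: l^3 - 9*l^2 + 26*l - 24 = (l - 3)*(l^2 - 6*l + 8) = (l - 3)*(l - 2)*(l - 4)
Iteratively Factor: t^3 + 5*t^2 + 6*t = (t + 3)*(t^2 + 2*t) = t*(t + 3)*(t + 2)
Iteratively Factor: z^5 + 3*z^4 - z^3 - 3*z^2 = (z + 1)*(z^4 + 2*z^3 - 3*z^2) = z*(z + 1)*(z^3 + 2*z^2 - 3*z) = z*(z + 1)*(z + 3)*(z^2 - z) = z*(z - 1)*(z + 1)*(z + 3)*(z)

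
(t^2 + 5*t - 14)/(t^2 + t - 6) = (t + 7)/(t + 3)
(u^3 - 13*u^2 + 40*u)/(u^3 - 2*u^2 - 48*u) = (u - 5)/(u + 6)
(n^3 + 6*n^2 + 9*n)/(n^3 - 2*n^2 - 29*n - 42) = n*(n + 3)/(n^2 - 5*n - 14)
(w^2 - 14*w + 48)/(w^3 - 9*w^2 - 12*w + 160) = (w - 6)/(w^2 - w - 20)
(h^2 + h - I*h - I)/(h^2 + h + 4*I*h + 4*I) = (h - I)/(h + 4*I)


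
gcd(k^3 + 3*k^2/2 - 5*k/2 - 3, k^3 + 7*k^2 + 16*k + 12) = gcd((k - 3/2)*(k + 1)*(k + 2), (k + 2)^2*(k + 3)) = k + 2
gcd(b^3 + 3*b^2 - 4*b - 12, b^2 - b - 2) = b - 2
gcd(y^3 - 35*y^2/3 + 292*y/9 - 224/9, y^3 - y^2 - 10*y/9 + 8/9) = y - 4/3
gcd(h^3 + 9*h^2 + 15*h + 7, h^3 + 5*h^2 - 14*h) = h + 7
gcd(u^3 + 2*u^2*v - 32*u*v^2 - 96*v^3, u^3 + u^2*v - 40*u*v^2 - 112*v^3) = u^2 + 8*u*v + 16*v^2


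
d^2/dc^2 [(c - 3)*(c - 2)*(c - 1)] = 6*c - 12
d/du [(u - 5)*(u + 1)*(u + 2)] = 3*u^2 - 4*u - 13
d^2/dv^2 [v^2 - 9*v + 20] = 2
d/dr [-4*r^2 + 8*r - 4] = 8 - 8*r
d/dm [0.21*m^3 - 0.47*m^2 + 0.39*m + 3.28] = 0.63*m^2 - 0.94*m + 0.39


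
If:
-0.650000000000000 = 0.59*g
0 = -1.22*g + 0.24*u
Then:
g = -1.10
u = -5.60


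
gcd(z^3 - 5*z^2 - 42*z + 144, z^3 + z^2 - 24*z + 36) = z^2 + 3*z - 18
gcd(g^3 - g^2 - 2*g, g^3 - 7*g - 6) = g + 1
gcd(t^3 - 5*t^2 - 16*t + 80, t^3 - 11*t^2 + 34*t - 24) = t - 4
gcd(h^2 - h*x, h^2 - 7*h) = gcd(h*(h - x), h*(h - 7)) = h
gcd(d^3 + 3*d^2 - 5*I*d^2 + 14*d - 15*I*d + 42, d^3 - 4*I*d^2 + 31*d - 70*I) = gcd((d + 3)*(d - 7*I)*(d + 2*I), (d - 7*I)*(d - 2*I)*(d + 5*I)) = d - 7*I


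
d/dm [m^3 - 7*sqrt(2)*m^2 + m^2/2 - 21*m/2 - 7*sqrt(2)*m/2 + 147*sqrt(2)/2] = 3*m^2 - 14*sqrt(2)*m + m - 21/2 - 7*sqrt(2)/2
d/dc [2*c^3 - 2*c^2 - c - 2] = 6*c^2 - 4*c - 1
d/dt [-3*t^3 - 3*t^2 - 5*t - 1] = -9*t^2 - 6*t - 5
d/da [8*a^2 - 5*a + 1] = 16*a - 5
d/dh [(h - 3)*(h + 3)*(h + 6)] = 3*h^2 + 12*h - 9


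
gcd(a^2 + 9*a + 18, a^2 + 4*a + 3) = a + 3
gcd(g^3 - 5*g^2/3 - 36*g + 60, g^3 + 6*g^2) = g + 6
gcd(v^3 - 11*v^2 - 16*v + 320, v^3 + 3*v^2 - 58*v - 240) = v^2 - 3*v - 40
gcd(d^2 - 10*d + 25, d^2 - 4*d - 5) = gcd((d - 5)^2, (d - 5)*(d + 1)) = d - 5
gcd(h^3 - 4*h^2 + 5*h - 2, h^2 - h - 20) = 1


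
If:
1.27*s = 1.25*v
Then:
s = 0.984251968503937*v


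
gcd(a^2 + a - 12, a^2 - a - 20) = a + 4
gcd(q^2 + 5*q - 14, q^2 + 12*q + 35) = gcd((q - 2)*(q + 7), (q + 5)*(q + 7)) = q + 7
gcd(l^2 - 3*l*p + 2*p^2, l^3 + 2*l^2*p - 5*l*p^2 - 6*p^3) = -l + 2*p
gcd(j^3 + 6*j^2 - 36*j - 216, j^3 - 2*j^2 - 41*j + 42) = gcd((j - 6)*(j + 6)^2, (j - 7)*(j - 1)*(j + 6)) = j + 6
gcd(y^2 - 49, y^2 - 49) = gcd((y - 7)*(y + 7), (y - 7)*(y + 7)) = y^2 - 49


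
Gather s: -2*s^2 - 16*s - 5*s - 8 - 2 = -2*s^2 - 21*s - 10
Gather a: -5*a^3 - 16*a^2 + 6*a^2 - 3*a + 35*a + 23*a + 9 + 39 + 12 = -5*a^3 - 10*a^2 + 55*a + 60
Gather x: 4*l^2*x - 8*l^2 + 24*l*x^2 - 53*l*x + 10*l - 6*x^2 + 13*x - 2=-8*l^2 + 10*l + x^2*(24*l - 6) + x*(4*l^2 - 53*l + 13) - 2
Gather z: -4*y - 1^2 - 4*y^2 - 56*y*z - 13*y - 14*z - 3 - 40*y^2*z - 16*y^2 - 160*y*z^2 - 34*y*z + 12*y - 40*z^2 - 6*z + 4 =-20*y^2 - 5*y + z^2*(-160*y - 40) + z*(-40*y^2 - 90*y - 20)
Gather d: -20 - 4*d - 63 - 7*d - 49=-11*d - 132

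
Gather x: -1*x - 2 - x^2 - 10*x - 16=-x^2 - 11*x - 18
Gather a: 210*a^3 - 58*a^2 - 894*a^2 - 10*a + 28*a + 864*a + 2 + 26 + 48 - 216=210*a^3 - 952*a^2 + 882*a - 140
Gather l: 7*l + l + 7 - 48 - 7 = 8*l - 48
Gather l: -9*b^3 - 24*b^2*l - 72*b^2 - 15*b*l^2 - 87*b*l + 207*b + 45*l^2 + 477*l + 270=-9*b^3 - 72*b^2 + 207*b + l^2*(45 - 15*b) + l*(-24*b^2 - 87*b + 477) + 270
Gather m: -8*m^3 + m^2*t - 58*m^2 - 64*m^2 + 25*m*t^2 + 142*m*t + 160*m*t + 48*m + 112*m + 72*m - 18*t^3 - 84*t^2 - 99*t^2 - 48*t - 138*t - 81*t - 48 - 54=-8*m^3 + m^2*(t - 122) + m*(25*t^2 + 302*t + 232) - 18*t^3 - 183*t^2 - 267*t - 102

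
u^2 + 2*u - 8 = (u - 2)*(u + 4)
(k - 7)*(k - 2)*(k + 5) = k^3 - 4*k^2 - 31*k + 70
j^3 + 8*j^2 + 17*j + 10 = (j + 1)*(j + 2)*(j + 5)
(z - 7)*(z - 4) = z^2 - 11*z + 28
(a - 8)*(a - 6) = a^2 - 14*a + 48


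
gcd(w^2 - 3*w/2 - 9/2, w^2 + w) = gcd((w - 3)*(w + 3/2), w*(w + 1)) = 1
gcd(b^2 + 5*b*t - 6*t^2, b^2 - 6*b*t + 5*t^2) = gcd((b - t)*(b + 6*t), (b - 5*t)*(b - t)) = -b + t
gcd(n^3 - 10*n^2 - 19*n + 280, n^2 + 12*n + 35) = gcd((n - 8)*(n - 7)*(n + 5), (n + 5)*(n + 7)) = n + 5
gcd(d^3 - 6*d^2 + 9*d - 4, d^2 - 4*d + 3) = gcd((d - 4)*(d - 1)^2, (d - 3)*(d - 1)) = d - 1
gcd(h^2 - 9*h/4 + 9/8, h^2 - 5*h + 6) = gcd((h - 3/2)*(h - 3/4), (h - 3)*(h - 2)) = 1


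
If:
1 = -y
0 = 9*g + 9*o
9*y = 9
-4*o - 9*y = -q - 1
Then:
No Solution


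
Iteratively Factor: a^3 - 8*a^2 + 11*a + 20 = (a - 4)*(a^2 - 4*a - 5) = (a - 4)*(a + 1)*(a - 5)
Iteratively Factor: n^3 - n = (n + 1)*(n^2 - n) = (n - 1)*(n + 1)*(n)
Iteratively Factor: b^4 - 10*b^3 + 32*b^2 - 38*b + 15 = (b - 1)*(b^3 - 9*b^2 + 23*b - 15) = (b - 3)*(b - 1)*(b^2 - 6*b + 5) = (b - 5)*(b - 3)*(b - 1)*(b - 1)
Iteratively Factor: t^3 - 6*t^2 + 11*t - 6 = (t - 2)*(t^2 - 4*t + 3) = (t - 3)*(t - 2)*(t - 1)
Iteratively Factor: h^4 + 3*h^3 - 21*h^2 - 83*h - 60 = (h + 1)*(h^3 + 2*h^2 - 23*h - 60) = (h - 5)*(h + 1)*(h^2 + 7*h + 12) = (h - 5)*(h + 1)*(h + 4)*(h + 3)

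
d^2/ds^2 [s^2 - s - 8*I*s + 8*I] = 2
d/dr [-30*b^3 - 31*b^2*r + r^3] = -31*b^2 + 3*r^2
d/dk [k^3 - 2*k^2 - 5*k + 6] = 3*k^2 - 4*k - 5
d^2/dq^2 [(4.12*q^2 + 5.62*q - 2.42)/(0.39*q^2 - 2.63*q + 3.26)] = (-8.88178419700125e-16*q^4 + 10.161372*q^3 - 33.6375*q^2 - 27.978444*q + 156.616716)/(0.059319*q^6 - 1.200069*q^5 + 9.580311*q^4 - 38.254139*q^3 + 80.081574*q^2 - 83.851764*q + 34.645976)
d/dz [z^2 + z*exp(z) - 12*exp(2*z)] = z*exp(z) + 2*z - 24*exp(2*z) + exp(z)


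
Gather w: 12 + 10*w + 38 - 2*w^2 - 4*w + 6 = -2*w^2 + 6*w + 56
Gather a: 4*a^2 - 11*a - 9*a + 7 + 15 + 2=4*a^2 - 20*a + 24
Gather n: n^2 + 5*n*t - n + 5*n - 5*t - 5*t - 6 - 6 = n^2 + n*(5*t + 4) - 10*t - 12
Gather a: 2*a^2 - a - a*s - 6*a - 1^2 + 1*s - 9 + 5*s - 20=2*a^2 + a*(-s - 7) + 6*s - 30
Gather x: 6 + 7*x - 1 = 7*x + 5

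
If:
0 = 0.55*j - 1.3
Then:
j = 2.36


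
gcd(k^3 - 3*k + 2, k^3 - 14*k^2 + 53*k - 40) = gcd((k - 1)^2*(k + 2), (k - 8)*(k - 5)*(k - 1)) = k - 1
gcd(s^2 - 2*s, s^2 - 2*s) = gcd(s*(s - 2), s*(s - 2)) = s^2 - 2*s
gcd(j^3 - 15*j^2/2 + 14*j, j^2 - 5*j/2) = j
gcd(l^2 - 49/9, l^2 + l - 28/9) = l + 7/3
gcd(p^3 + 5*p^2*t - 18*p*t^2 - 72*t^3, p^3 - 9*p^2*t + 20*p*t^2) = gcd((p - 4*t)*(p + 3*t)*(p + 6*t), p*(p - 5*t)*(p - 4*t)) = p - 4*t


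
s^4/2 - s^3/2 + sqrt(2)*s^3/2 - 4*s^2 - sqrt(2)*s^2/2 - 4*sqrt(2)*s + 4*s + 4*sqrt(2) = (s/2 + sqrt(2))*(s - 1)*(s - 2*sqrt(2))*(s + sqrt(2))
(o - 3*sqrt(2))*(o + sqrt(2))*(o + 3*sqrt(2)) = o^3 + sqrt(2)*o^2 - 18*o - 18*sqrt(2)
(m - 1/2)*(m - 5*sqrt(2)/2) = m^2 - 5*sqrt(2)*m/2 - m/2 + 5*sqrt(2)/4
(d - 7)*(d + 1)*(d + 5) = d^3 - d^2 - 37*d - 35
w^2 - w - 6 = (w - 3)*(w + 2)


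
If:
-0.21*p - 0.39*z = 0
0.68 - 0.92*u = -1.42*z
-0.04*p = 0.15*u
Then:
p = 1.31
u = -0.35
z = -0.71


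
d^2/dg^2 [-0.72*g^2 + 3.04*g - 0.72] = -1.44000000000000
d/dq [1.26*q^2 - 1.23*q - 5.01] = 2.52*q - 1.23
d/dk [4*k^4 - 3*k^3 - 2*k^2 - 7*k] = 16*k^3 - 9*k^2 - 4*k - 7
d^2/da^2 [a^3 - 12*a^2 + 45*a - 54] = 6*a - 24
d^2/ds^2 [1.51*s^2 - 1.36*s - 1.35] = 3.02000000000000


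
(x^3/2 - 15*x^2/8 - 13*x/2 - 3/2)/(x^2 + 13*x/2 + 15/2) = (4*x^3 - 15*x^2 - 52*x - 12)/(4*(2*x^2 + 13*x + 15))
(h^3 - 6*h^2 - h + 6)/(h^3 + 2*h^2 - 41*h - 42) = (h - 1)/(h + 7)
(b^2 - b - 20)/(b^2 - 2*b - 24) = (b - 5)/(b - 6)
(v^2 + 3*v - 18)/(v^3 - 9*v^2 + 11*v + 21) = (v + 6)/(v^2 - 6*v - 7)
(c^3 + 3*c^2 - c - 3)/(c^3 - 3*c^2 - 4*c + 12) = (c^3 + 3*c^2 - c - 3)/(c^3 - 3*c^2 - 4*c + 12)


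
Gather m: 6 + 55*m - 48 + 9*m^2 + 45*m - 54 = 9*m^2 + 100*m - 96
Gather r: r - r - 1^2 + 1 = 0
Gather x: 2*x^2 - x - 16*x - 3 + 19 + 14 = 2*x^2 - 17*x + 30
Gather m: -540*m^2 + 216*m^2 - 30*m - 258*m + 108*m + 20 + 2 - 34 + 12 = -324*m^2 - 180*m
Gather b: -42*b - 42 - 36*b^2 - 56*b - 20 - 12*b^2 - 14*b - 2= -48*b^2 - 112*b - 64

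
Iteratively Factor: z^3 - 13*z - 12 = (z + 3)*(z^2 - 3*z - 4) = (z - 4)*(z + 3)*(z + 1)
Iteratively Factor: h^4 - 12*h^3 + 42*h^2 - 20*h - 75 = (h - 5)*(h^3 - 7*h^2 + 7*h + 15) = (h - 5)*(h + 1)*(h^2 - 8*h + 15) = (h - 5)^2*(h + 1)*(h - 3)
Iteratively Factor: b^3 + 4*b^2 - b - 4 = (b - 1)*(b^2 + 5*b + 4) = (b - 1)*(b + 1)*(b + 4)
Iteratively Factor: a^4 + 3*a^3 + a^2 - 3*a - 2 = (a + 2)*(a^3 + a^2 - a - 1) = (a + 1)*(a + 2)*(a^2 - 1) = (a + 1)^2*(a + 2)*(a - 1)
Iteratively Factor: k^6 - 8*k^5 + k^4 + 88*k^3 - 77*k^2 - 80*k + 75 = (k + 1)*(k^5 - 9*k^4 + 10*k^3 + 78*k^2 - 155*k + 75) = (k - 5)*(k + 1)*(k^4 - 4*k^3 - 10*k^2 + 28*k - 15) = (k - 5)^2*(k + 1)*(k^3 + k^2 - 5*k + 3) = (k - 5)^2*(k - 1)*(k + 1)*(k^2 + 2*k - 3) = (k - 5)^2*(k - 1)*(k + 1)*(k + 3)*(k - 1)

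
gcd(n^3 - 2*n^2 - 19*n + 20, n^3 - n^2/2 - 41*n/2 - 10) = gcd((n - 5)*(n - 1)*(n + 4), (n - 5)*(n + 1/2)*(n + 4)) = n^2 - n - 20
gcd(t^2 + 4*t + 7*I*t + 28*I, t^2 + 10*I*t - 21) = t + 7*I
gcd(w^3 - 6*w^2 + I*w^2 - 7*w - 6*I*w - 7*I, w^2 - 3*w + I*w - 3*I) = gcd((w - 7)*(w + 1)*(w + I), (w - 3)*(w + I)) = w + I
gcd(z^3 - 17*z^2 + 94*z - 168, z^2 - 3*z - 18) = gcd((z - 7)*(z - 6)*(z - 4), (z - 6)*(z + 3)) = z - 6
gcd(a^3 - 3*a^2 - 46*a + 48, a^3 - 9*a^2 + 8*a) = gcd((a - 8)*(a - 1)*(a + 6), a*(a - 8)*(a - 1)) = a^2 - 9*a + 8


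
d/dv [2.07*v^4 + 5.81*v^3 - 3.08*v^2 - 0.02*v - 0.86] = 8.28*v^3 + 17.43*v^2 - 6.16*v - 0.02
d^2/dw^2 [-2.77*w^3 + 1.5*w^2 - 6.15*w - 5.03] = 3.0 - 16.62*w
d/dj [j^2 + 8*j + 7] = 2*j + 8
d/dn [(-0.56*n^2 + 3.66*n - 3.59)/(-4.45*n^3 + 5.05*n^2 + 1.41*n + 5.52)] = (-2.492*n^4 + 32.574*n^3 - 67.1991*n^2 + 30.0766*n + 25.2651)/(19.8025*n^6 - 44.945*n^5 + 12.9535*n^4 - 34.887*n^3 + 57.7401*n^2 + 15.5664*n + 30.4704)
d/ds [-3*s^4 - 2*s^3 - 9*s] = -12*s^3 - 6*s^2 - 9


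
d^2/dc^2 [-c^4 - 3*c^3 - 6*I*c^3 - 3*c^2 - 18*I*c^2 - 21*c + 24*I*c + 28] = -12*c^2 - c*(18 + 36*I) - 6 - 36*I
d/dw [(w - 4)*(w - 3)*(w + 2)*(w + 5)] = 4*w^3 - 54*w + 14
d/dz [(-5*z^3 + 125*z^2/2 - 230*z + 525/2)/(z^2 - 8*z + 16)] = 5*(-z^3 + 12*z^2 - 54*z + 79)/(z^3 - 12*z^2 + 48*z - 64)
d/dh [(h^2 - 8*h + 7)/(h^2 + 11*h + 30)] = (19*h^2 + 46*h - 317)/(h^4 + 22*h^3 + 181*h^2 + 660*h + 900)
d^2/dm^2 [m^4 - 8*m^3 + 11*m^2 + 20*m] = 12*m^2 - 48*m + 22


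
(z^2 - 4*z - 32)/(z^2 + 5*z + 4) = (z - 8)/(z + 1)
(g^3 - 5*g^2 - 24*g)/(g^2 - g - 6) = g*(-g^2 + 5*g + 24)/(-g^2 + g + 6)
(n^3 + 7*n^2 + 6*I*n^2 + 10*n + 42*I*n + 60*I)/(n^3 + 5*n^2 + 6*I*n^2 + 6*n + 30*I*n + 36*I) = (n + 5)/(n + 3)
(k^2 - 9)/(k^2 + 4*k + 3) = (k - 3)/(k + 1)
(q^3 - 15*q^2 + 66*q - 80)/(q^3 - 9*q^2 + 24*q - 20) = (q - 8)/(q - 2)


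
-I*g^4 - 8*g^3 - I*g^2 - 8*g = g*(g - 8*I)*(g - I)*(-I*g + 1)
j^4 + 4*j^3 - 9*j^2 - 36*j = j*(j - 3)*(j + 3)*(j + 4)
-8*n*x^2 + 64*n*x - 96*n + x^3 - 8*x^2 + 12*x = (-8*n + x)*(x - 6)*(x - 2)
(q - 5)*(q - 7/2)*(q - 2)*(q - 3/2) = q^4 - 12*q^3 + 201*q^2/4 - 347*q/4 + 105/2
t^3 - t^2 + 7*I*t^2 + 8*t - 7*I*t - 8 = (t - 1)*(t - I)*(t + 8*I)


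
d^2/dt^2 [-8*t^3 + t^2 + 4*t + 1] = 2 - 48*t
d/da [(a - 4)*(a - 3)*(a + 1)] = 3*a^2 - 12*a + 5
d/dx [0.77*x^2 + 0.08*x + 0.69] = 1.54*x + 0.08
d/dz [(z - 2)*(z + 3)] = 2*z + 1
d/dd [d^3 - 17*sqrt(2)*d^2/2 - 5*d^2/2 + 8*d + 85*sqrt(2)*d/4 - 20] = 3*d^2 - 17*sqrt(2)*d - 5*d + 8 + 85*sqrt(2)/4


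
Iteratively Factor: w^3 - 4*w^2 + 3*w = (w)*(w^2 - 4*w + 3) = w*(w - 3)*(w - 1)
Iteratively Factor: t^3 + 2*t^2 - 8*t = (t - 2)*(t^2 + 4*t) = t*(t - 2)*(t + 4)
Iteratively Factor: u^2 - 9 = (u + 3)*(u - 3)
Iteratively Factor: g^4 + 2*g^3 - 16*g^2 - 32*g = (g + 2)*(g^3 - 16*g) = g*(g + 2)*(g^2 - 16) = g*(g + 2)*(g + 4)*(g - 4)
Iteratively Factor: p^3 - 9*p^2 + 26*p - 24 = (p - 3)*(p^2 - 6*p + 8) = (p - 4)*(p - 3)*(p - 2)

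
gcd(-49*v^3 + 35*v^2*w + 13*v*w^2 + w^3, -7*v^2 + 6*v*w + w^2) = 7*v^2 - 6*v*w - w^2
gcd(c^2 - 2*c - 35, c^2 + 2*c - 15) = c + 5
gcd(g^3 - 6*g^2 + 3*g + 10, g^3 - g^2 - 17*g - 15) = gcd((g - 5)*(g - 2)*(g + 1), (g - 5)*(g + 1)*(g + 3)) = g^2 - 4*g - 5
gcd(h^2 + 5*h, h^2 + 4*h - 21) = 1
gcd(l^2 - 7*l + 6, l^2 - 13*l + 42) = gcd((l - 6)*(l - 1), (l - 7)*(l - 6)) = l - 6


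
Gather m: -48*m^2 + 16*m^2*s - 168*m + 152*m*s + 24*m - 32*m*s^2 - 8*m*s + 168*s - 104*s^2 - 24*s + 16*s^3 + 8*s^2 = m^2*(16*s - 48) + m*(-32*s^2 + 144*s - 144) + 16*s^3 - 96*s^2 + 144*s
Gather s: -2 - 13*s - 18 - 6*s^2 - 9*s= -6*s^2 - 22*s - 20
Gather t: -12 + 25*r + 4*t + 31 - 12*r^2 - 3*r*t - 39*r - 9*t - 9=-12*r^2 - 14*r + t*(-3*r - 5) + 10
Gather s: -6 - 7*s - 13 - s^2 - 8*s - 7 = -s^2 - 15*s - 26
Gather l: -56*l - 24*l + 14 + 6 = 20 - 80*l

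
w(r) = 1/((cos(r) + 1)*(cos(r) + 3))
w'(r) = sin(r)/((cos(r) + 1)*(cos(r) + 3)^2) + sin(r)/((cos(r) + 1)^2*(cos(r) + 3)) = 2*(cos(r) + 2)*sin(r)/((cos(r) + 1)^2*(cos(r) + 3)^2)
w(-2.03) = 0.70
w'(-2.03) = -1.38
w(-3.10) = 577.89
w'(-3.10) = -27795.85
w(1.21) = 0.22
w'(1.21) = 0.21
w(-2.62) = 3.53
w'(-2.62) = -14.03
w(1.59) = 0.34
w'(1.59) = 0.46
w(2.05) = 0.73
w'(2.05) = 1.46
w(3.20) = 292.97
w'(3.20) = -10037.54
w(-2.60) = 3.26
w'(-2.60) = -12.53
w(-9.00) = 5.39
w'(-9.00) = -26.04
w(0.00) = 0.12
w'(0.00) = 0.00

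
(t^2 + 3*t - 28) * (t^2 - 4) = t^4 + 3*t^3 - 32*t^2 - 12*t + 112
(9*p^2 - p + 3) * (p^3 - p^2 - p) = 9*p^5 - 10*p^4 - 5*p^3 - 2*p^2 - 3*p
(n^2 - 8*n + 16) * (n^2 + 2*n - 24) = n^4 - 6*n^3 - 24*n^2 + 224*n - 384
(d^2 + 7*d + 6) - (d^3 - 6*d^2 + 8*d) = -d^3 + 7*d^2 - d + 6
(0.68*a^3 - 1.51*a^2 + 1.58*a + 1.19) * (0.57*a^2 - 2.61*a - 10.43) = 0.3876*a^5 - 2.6355*a^4 - 2.2507*a^3 + 12.3038*a^2 - 19.5853*a - 12.4117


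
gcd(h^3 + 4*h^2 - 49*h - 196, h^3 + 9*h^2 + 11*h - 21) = h + 7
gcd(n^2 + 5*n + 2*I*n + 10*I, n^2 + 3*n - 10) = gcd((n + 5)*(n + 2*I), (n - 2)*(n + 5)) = n + 5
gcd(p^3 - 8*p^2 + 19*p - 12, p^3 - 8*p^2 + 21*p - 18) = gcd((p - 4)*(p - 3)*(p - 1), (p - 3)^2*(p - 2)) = p - 3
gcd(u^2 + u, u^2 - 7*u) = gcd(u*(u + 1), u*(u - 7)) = u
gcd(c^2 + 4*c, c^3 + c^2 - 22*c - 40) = c + 4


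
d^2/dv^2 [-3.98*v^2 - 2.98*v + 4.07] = -7.96000000000000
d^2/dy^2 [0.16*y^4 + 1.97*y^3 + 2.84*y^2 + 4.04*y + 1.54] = 1.92*y^2 + 11.82*y + 5.68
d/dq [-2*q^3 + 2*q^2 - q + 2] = -6*q^2 + 4*q - 1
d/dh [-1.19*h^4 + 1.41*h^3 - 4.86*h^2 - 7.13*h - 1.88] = -4.76*h^3 + 4.23*h^2 - 9.72*h - 7.13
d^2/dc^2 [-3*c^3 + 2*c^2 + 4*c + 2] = 4 - 18*c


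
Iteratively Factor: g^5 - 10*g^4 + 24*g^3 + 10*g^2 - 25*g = (g - 5)*(g^4 - 5*g^3 - g^2 + 5*g) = g*(g - 5)*(g^3 - 5*g^2 - g + 5) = g*(g - 5)^2*(g^2 - 1) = g*(g - 5)^2*(g - 1)*(g + 1)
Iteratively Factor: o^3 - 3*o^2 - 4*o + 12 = (o - 2)*(o^2 - o - 6) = (o - 2)*(o + 2)*(o - 3)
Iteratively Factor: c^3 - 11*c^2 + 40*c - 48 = (c - 4)*(c^2 - 7*c + 12) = (c - 4)*(c - 3)*(c - 4)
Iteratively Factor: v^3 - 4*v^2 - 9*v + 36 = (v - 3)*(v^2 - v - 12) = (v - 3)*(v + 3)*(v - 4)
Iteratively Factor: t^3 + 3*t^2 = (t)*(t^2 + 3*t) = t^2*(t + 3)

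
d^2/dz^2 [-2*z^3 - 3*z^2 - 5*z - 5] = -12*z - 6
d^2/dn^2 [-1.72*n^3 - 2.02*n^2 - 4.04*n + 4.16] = -10.32*n - 4.04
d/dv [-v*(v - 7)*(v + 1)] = -3*v^2 + 12*v + 7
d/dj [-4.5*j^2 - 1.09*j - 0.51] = -9.0*j - 1.09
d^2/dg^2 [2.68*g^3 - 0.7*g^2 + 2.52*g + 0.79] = 16.08*g - 1.4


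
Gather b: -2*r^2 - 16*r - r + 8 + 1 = -2*r^2 - 17*r + 9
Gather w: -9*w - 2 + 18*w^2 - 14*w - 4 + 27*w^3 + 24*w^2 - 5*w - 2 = 27*w^3 + 42*w^2 - 28*w - 8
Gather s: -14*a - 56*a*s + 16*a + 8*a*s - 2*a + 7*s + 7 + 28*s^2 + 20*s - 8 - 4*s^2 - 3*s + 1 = 24*s^2 + s*(24 - 48*a)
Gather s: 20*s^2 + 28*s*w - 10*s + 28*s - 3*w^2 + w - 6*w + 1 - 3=20*s^2 + s*(28*w + 18) - 3*w^2 - 5*w - 2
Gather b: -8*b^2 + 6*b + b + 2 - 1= -8*b^2 + 7*b + 1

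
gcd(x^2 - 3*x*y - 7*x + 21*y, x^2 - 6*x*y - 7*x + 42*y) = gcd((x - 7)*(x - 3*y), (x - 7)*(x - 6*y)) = x - 7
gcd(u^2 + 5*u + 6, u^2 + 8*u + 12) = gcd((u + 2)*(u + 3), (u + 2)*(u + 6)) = u + 2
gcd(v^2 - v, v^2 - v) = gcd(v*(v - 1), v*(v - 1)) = v^2 - v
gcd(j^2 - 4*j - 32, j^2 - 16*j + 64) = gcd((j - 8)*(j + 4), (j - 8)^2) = j - 8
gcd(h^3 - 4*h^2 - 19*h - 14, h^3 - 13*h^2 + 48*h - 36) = 1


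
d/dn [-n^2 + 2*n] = 2 - 2*n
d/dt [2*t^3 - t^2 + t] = 6*t^2 - 2*t + 1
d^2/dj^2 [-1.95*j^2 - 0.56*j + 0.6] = -3.90000000000000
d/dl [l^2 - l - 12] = 2*l - 1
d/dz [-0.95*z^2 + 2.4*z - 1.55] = 2.4 - 1.9*z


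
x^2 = x^2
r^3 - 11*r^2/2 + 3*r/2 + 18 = (r - 4)*(r - 3)*(r + 3/2)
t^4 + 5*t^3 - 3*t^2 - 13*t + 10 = (t - 1)^2*(t + 2)*(t + 5)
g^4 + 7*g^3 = g^3*(g + 7)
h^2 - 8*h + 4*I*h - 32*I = (h - 8)*(h + 4*I)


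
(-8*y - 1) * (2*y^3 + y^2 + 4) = -16*y^4 - 10*y^3 - y^2 - 32*y - 4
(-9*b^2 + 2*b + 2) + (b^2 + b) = -8*b^2 + 3*b + 2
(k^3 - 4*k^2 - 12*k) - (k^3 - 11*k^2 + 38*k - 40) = 7*k^2 - 50*k + 40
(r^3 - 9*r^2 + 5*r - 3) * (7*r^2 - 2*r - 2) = 7*r^5 - 65*r^4 + 51*r^3 - 13*r^2 - 4*r + 6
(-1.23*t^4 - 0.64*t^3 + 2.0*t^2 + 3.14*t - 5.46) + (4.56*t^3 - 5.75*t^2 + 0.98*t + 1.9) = -1.23*t^4 + 3.92*t^3 - 3.75*t^2 + 4.12*t - 3.56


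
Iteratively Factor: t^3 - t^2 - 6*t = (t - 3)*(t^2 + 2*t) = t*(t - 3)*(t + 2)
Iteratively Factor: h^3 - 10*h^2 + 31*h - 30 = (h - 5)*(h^2 - 5*h + 6) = (h - 5)*(h - 3)*(h - 2)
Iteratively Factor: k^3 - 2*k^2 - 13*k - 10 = (k + 2)*(k^2 - 4*k - 5) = (k + 1)*(k + 2)*(k - 5)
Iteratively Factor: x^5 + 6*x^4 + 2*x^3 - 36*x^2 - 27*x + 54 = (x + 3)*(x^4 + 3*x^3 - 7*x^2 - 15*x + 18) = (x + 3)^2*(x^3 - 7*x + 6) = (x + 3)^3*(x^2 - 3*x + 2) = (x - 2)*(x + 3)^3*(x - 1)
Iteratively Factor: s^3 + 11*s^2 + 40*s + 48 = (s + 4)*(s^2 + 7*s + 12) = (s + 3)*(s + 4)*(s + 4)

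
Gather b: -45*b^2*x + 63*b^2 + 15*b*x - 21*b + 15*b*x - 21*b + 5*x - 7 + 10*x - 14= b^2*(63 - 45*x) + b*(30*x - 42) + 15*x - 21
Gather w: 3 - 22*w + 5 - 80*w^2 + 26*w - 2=-80*w^2 + 4*w + 6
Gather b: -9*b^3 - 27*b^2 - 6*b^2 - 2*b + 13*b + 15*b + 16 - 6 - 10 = -9*b^3 - 33*b^2 + 26*b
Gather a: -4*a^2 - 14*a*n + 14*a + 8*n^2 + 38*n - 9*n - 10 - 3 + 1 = -4*a^2 + a*(14 - 14*n) + 8*n^2 + 29*n - 12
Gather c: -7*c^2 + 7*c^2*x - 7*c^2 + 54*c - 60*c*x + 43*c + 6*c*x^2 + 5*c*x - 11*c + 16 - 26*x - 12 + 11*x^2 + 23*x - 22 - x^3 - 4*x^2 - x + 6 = c^2*(7*x - 14) + c*(6*x^2 - 55*x + 86) - x^3 + 7*x^2 - 4*x - 12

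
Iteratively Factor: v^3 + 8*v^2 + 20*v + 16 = (v + 2)*(v^2 + 6*v + 8) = (v + 2)*(v + 4)*(v + 2)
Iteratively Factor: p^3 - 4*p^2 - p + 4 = (p - 1)*(p^2 - 3*p - 4) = (p - 4)*(p - 1)*(p + 1)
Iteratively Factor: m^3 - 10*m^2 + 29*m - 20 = (m - 1)*(m^2 - 9*m + 20) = (m - 5)*(m - 1)*(m - 4)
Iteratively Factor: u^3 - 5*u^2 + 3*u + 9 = (u - 3)*(u^2 - 2*u - 3) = (u - 3)*(u + 1)*(u - 3)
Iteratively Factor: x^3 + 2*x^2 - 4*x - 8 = (x + 2)*(x^2 - 4) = (x - 2)*(x + 2)*(x + 2)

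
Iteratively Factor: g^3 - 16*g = (g)*(g^2 - 16) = g*(g + 4)*(g - 4)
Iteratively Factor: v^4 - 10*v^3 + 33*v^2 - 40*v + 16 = (v - 1)*(v^3 - 9*v^2 + 24*v - 16) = (v - 1)^2*(v^2 - 8*v + 16) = (v - 4)*(v - 1)^2*(v - 4)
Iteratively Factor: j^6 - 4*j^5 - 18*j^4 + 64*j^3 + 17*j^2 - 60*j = (j)*(j^5 - 4*j^4 - 18*j^3 + 64*j^2 + 17*j - 60) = j*(j + 1)*(j^4 - 5*j^3 - 13*j^2 + 77*j - 60) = j*(j + 1)*(j + 4)*(j^3 - 9*j^2 + 23*j - 15) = j*(j - 3)*(j + 1)*(j + 4)*(j^2 - 6*j + 5) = j*(j - 3)*(j - 1)*(j + 1)*(j + 4)*(j - 5)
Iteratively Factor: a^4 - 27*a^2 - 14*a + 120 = (a + 3)*(a^3 - 3*a^2 - 18*a + 40) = (a - 2)*(a + 3)*(a^2 - a - 20) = (a - 2)*(a + 3)*(a + 4)*(a - 5)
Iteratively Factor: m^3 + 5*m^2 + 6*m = (m + 2)*(m^2 + 3*m) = (m + 2)*(m + 3)*(m)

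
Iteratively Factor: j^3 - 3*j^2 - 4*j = (j - 4)*(j^2 + j) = (j - 4)*(j + 1)*(j)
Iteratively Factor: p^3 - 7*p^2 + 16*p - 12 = (p - 2)*(p^2 - 5*p + 6) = (p - 2)^2*(p - 3)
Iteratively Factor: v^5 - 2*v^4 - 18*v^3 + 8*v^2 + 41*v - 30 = (v - 5)*(v^4 + 3*v^3 - 3*v^2 - 7*v + 6) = (v - 5)*(v + 3)*(v^3 - 3*v + 2) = (v - 5)*(v - 1)*(v + 3)*(v^2 + v - 2) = (v - 5)*(v - 1)*(v + 2)*(v + 3)*(v - 1)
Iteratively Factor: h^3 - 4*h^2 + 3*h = (h)*(h^2 - 4*h + 3) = h*(h - 1)*(h - 3)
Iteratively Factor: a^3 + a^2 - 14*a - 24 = (a + 2)*(a^2 - a - 12) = (a - 4)*(a + 2)*(a + 3)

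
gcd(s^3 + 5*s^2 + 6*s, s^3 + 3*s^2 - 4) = s + 2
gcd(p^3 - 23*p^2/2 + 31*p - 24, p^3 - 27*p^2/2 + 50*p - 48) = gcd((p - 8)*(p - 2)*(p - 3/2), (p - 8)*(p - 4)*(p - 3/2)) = p^2 - 19*p/2 + 12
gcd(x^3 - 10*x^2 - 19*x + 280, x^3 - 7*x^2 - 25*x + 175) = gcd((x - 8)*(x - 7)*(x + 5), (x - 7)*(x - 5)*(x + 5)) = x^2 - 2*x - 35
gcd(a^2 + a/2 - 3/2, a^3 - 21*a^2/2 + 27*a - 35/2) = a - 1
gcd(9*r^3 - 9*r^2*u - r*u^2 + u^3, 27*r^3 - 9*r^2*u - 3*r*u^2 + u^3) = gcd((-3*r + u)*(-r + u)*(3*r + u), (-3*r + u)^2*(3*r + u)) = 9*r^2 - u^2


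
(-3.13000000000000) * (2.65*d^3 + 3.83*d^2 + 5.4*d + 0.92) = -8.2945*d^3 - 11.9879*d^2 - 16.902*d - 2.8796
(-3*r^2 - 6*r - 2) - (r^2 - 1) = -4*r^2 - 6*r - 1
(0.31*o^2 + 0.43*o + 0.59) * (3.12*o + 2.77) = 0.9672*o^3 + 2.2003*o^2 + 3.0319*o + 1.6343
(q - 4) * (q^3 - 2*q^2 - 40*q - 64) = q^4 - 6*q^3 - 32*q^2 + 96*q + 256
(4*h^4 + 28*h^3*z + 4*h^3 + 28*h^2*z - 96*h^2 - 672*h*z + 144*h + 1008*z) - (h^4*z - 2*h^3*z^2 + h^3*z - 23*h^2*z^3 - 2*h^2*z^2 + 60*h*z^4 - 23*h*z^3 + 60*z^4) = -h^4*z + 4*h^4 + 2*h^3*z^2 + 27*h^3*z + 4*h^3 + 23*h^2*z^3 + 2*h^2*z^2 + 28*h^2*z - 96*h^2 - 60*h*z^4 + 23*h*z^3 - 672*h*z + 144*h - 60*z^4 + 1008*z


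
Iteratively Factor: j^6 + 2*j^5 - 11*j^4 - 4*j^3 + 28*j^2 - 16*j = (j)*(j^5 + 2*j^4 - 11*j^3 - 4*j^2 + 28*j - 16) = j*(j + 4)*(j^4 - 2*j^3 - 3*j^2 + 8*j - 4) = j*(j - 2)*(j + 4)*(j^3 - 3*j + 2) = j*(j - 2)*(j - 1)*(j + 4)*(j^2 + j - 2) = j*(j - 2)*(j - 1)^2*(j + 4)*(j + 2)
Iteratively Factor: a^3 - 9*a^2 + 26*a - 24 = (a - 3)*(a^2 - 6*a + 8) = (a - 3)*(a - 2)*(a - 4)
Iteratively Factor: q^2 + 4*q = (q)*(q + 4)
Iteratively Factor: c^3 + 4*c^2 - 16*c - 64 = (c - 4)*(c^2 + 8*c + 16) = (c - 4)*(c + 4)*(c + 4)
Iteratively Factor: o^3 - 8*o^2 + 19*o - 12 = (o - 1)*(o^2 - 7*o + 12) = (o - 4)*(o - 1)*(o - 3)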